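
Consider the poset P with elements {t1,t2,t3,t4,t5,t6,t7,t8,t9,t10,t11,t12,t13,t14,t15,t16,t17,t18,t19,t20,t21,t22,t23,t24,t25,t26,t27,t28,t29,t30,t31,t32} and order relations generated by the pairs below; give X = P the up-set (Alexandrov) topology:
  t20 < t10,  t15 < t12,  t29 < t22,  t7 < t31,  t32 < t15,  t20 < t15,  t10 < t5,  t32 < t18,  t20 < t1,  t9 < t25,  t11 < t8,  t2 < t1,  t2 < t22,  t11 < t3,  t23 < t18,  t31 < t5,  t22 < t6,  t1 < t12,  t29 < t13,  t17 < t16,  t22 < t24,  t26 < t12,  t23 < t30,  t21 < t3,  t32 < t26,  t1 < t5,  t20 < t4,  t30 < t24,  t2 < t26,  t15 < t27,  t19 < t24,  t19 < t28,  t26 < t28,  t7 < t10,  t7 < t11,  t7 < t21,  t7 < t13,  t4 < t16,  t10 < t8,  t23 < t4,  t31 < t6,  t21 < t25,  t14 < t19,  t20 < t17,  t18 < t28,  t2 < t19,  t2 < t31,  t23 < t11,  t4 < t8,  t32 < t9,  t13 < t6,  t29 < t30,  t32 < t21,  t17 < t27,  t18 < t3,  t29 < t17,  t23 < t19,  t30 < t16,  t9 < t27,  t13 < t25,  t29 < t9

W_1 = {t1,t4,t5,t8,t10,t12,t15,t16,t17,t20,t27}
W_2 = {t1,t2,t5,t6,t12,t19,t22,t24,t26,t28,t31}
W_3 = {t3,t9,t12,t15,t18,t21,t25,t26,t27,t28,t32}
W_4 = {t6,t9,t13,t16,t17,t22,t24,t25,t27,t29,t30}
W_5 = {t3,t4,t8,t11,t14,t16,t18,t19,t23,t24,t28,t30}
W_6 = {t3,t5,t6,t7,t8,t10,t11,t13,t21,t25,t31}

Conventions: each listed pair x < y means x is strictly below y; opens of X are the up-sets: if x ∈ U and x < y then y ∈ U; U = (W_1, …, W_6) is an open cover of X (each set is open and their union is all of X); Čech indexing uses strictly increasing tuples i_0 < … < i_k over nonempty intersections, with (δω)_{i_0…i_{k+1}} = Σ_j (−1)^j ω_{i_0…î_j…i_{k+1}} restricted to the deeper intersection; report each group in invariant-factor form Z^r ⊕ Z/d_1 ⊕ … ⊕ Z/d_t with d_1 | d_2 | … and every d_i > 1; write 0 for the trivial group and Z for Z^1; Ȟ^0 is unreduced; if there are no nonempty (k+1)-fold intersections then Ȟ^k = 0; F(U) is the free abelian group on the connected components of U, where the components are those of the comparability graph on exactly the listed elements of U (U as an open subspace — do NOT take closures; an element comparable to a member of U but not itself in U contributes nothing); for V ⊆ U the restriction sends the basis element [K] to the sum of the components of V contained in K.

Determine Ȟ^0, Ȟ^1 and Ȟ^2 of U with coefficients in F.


intersection data:
  W12={t1,t5,t12} W13={t12,t15,t27} W14={t16,t17,t27} W15={t4,t8,t16} W16={t5,t8,t10} W23={t12,t26,t28} W24={t6,t22,t24} W25={t19,t24,t28} W26={t5,t6,t31} W34={t9,t25,t27} W35={t3,t18,t28} W36={t3,t21,t25} W45={t16,t24,t30} W46={t6,t13,t25} W56={t3,t8,t11}
  W123={t12} W126={t5} W134={t27} W145={t16} W156={t8} W235={t28} W245={t24} W246={t6} W346={t25} W356={t3}
components per intersection:
  W1: {t1,t4,t5,t8,t10,t12,t15,t16,t17,t20,t27}
  W2: {t1,t2,t5,t6,t12,t19,t22,t24,t26,t28,t31}
  W3: {t3,t9,t12,t15,t18,t21,t25,t26,t27,t28,t32}
  W4: {t6,t9,t13,t16,t17,t22,t24,t25,t27,t29,t30}
  W5: {t3,t4,t8,t11,t14,t16,t18,t19,t23,t24,t28,t30}
  W6: {t3,t5,t6,t7,t8,t10,t11,t13,t21,t25,t31}
  W12: {t1,t5,t12}
  W13: {t12,t15,t27}
  W14: {t16,t17,t27}
  W15: {t4,t8,t16}
  W16: {t5,t8,t10}
  W23: {t12,t26,t28}
  W24: {t6,t22,t24}
  W25: {t19,t24,t28}
  W26: {t5,t6,t31}
  W34: {t9,t25,t27}
  W35: {t3,t18,t28}
  W36: {t3,t21,t25}
  W45: {t16,t24,t30}
  W46: {t6,t13,t25}
  W56: {t3,t8,t11}
  W123: {t12}
  W126: {t5}
  W134: {t27}
  W145: {t16}
  W156: {t8}
  W235: {t28}
  W245: {t24}
  W246: {t6}
  W346: {t25}
  W356: {t3}
C dims 6,15,10; δ0: rk 5, SNF 1^5; δ1: rk 10, SNF 1^9·2
Ȟ^0 = (6 − 5) − 0 = 1, so Ȟ^0 ≅ Z
Ȟ^1 = (15 − 10) − 5 = 0, so Ȟ^1 ≅ 0
Ȟ^2 = (10 − 0) − 10 = 0 plus torsion [2], so Ȟ^2 ≅ Z/2

Ȟ^0(U;F) ≅ Z, Ȟ^1(U;F) ≅ 0 and Ȟ^2(U;F) ≅ Z/2


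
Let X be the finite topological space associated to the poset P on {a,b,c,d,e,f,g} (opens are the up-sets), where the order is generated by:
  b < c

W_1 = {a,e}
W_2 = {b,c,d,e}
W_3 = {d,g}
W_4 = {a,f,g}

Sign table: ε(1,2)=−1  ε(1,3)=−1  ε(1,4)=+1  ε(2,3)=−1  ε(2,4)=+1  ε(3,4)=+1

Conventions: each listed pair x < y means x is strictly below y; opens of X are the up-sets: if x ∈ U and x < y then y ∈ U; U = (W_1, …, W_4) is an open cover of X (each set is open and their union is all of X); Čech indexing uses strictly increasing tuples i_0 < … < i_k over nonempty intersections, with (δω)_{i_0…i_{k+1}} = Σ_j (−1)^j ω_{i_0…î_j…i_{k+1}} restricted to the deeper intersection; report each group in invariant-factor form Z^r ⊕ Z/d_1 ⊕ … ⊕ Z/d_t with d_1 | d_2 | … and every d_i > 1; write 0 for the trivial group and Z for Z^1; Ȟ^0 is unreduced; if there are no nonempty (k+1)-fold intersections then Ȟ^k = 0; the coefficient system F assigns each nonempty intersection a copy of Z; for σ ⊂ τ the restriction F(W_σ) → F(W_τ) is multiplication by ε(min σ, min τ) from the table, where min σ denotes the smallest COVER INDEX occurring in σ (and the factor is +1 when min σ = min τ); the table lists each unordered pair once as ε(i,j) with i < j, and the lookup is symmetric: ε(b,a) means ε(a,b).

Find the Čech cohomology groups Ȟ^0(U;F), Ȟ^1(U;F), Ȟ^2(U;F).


nonempty intersections:
  W12={e} W14={a} W23={d} W34={g}
C dims 4,4; δ0: rk 3, SNF 1^3
Ȟ^0: (4−3)−0=1 ⇒ Z
Ȟ^1: (4−0)−3=1 ⇒ Z
Ȟ^2: (0−0)−0=0 ⇒ 0

Ȟ^0 ≅ Z; Ȟ^1 ≅ Z; Ȟ^2 ≅ 0


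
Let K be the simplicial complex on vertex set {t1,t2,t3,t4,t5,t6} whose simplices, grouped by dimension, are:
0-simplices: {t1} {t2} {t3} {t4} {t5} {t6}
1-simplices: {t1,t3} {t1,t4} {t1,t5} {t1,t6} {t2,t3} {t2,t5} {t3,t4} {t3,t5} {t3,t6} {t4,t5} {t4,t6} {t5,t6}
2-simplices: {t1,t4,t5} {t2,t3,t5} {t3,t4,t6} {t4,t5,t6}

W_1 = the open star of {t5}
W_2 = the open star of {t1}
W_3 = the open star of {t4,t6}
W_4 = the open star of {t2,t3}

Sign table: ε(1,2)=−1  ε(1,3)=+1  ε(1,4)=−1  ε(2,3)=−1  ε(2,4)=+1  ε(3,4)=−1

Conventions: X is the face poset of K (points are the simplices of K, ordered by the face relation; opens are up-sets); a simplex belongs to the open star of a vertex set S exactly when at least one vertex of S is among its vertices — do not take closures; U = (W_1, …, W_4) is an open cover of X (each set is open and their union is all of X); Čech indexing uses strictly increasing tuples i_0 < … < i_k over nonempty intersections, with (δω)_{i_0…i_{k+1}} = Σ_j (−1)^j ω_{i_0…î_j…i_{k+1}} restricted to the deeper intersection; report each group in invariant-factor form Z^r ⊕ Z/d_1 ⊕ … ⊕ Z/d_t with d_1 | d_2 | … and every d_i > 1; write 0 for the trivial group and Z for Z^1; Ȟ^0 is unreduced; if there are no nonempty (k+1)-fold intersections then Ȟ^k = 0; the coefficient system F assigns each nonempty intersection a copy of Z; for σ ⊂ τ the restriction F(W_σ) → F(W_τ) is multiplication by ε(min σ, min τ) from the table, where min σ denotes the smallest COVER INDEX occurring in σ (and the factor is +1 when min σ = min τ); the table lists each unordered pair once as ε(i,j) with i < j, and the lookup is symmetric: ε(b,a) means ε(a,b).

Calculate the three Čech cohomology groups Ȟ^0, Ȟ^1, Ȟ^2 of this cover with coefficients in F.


Ȟ^0(U;F) ≅ Z, Ȟ^1(U;F) ≅ Z^2, Ȟ^2(U;F) ≅ 0

nerve simplices:
  W1={{t5},{t1,t5},{t2,t5},{t3,t5},{t4,t5},{t5,t6},{t1,t4,t5},{t2,t3,t5},{t4,t5,t6}} W2={{t1},{t1,t3},{t1,t4},{t1,t5},{t1,t6},{t1,t4,t5}} W3={{t4},{t6},{t1,t4},{t1,t6},{t3,t4},{t3,t6},{t4,t5},{t4,t6},{t5,t6},{t1,t4,t5},{t3,t4,t6},{t4,t5,t6}} W4={{t2},{t3},{t1,t3},{t2,t3},{t2,t5},{t3,t4},{t3,t5},{t3,t6},{t2,t3,t5},{t3,t4,t6}}
  W12={{t1,t5},{t1,t4,t5}} W13={{t4,t5},{t5,t6},{t1,t4,t5},{t4,t5,t6}} W14={{t2,t5},{t3,t5},{t2,t3,t5}} W23={{t1,t4},{t1,t6},{t1,t4,t5}} W24={{t1,t3}} W34={{t3,t4},{t3,t6},{t3,t4,t6}}
  W123={{t1,t4,t5}}
C dims 4,6,1; δ0: rk 3, SNF 1^3; δ1: rk 1, SNF 1^1
degree 0: 4−3−0 = 1 → Ȟ^0 ≅ Z
degree 1: 6−1−3 = 2 → Ȟ^1 ≅ Z^2
degree 2: 1−0−1 = 0 → Ȟ^2 ≅ 0


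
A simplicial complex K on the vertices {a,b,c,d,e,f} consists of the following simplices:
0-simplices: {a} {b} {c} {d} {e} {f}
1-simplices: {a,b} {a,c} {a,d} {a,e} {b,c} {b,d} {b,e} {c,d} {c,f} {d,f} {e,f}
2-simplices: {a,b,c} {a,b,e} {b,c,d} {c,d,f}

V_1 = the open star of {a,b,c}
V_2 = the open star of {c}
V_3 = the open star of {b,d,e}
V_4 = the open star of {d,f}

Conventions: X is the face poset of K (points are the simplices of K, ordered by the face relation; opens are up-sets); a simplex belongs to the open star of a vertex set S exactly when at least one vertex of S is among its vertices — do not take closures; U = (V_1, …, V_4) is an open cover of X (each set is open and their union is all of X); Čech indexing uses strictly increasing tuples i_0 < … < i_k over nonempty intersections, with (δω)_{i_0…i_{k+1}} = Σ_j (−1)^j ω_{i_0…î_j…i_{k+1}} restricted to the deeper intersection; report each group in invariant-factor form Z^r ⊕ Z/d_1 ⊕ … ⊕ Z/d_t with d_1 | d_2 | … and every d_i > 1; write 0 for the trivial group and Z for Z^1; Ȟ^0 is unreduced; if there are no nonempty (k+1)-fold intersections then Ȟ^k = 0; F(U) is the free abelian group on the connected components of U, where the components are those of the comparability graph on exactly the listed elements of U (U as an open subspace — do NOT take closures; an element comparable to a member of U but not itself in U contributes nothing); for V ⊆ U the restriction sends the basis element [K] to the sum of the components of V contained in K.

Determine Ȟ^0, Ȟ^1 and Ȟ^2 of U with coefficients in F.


nerve simplices:
  V1={{a},{b},{c},{a,b},{a,c},{a,d},{a,e},{b,c},{b,d},{b,e},{c,d},{c,f},{a,b,c},{a,b,e},{b,c,d},{c,d,f}} V2={{c},{a,c},{b,c},{c,d},{c,f},{a,b,c},{b,c,d},{c,d,f}} V3={{b},{d},{e},{a,b},{a,d},{a,e},{b,c},{b,d},{b,e},{c,d},{d,f},{e,f},{a,b,c},{a,b,e},{b,c,d},{c,d,f}} V4={{d},{f},{a,d},{b,d},{c,d},{c,f},{d,f},{e,f},{b,c,d},{c,d,f}}
  V12={{c},{a,c},{b,c},{c,d},{c,f},{a,b,c},{b,c,d},{c,d,f}} V13={{b},{a,b},{a,d},{a,e},{b,c},{b,d},{b,e},{c,d},{a,b,c},{a,b,e},{b,c,d},{c,d,f}} V14={{a,d},{b,d},{c,d},{c,f},{b,c,d},{c,d,f}} V23={{b,c},{c,d},{a,b,c},{b,c,d},{c,d,f}} V24={{c,d},{c,f},{b,c,d},{c,d,f}} V34={{d},{a,d},{b,d},{c,d},{d,f},{e,f},{b,c,d},{c,d,f}}
  V123={{b,c},{c,d},{a,b,c},{b,c,d},{c,d,f}} V124={{c,d},{c,f},{b,c,d},{c,d,f}} V134={{a,d},{b,d},{c,d},{b,c,d},{c,d,f}} V234={{c,d},{b,c,d},{c,d,f}}
  V1234={{c,d},{b,c,d},{c,d,f}}
components per intersection:
  V1: {{a},{b},{c},{a,b},{a,c},{a,d},{a,e},{b,c},{b,d},{b,e},{c,d},{c,f},{a,b,c},{a,b,e},{b,c,d},{c,d,f}}
  V2: {{c},{a,c},{b,c},{c,d},{c,f},{a,b,c},{b,c,d},{c,d,f}}
  V3: {{b},{d},{e},{a,b},{a,d},{a,e},{b,c},{b,d},{b,e},{c,d},{d,f},{e,f},{a,b,c},{a,b,e},{b,c,d},{c,d,f}}
  V4: {{d},{f},{a,d},{b,d},{c,d},{c,f},{d,f},{e,f},{b,c,d},{c,d,f}}
  V12: {{c},{a,c},{b,c},{c,d},{c,f},{a,b,c},{b,c,d},{c,d,f}}
  V13: {{b},{a,b},{a,e},{b,c},{b,d},{b,e},{c,d},{a,b,c},{a,b,e},{b,c,d},{c,d,f}} {{a,d}}
  V14: {{a,d}} {{b,d},{c,d},{c,f},{b,c,d},{c,d,f}}
  V23: {{b,c},{c,d},{a,b,c},{b,c,d},{c,d,f}}
  V24: {{c,d},{c,f},{b,c,d},{c,d,f}}
  V34: {{d},{a,d},{b,d},{c,d},{d,f},{b,c,d},{c,d,f}} {{e,f}}
  V123: {{b,c},{c,d},{a,b,c},{b,c,d},{c,d,f}}
  V124: {{c,d},{c,f},{b,c,d},{c,d,f}}
  V134: {{a,d}} {{b,d},{c,d},{b,c,d},{c,d,f}}
  V234: {{c,d},{b,c,d},{c,d,f}}
  V1234: {{c,d},{b,c,d},{c,d,f}}
C dims 4,9,5,1; δ0: rk 3, SNF 1^3; δ1: rk 4, SNF 1^4; δ2: rk 1, SNF 1^1
degree 0: 4−3−0 = 1 → Ȟ^0 ≅ Z
degree 1: 9−4−3 = 2 → Ȟ^1 ≅ Z^2
degree 2: 5−1−4 = 0 → Ȟ^2 ≅ 0

Ȟ^0(U;F) ≅ Z, Ȟ^1(U;F) ≅ Z^2, Ȟ^2(U;F) ≅ 0


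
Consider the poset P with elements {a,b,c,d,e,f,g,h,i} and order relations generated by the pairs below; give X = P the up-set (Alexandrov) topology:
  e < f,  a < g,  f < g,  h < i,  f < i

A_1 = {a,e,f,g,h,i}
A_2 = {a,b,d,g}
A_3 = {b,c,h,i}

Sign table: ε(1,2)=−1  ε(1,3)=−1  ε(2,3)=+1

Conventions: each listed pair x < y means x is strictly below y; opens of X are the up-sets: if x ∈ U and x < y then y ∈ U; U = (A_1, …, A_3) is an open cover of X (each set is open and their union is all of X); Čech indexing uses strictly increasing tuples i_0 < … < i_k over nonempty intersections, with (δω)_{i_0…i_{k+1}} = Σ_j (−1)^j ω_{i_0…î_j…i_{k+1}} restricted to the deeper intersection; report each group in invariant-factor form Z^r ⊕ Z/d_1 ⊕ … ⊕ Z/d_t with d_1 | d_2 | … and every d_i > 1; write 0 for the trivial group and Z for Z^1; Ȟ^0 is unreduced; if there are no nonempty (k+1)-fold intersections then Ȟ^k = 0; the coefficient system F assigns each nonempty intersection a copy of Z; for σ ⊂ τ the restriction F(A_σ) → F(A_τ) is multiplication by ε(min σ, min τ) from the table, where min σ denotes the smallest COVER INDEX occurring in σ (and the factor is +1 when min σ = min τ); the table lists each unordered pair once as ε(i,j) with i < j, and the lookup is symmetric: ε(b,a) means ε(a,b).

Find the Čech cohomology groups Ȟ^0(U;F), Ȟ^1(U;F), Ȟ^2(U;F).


Ȟ^0 = Z, Ȟ^1 = Z and Ȟ^2 = 0

nerve of the cover:
  A12={a,g} A13={h,i} A23={b}
C dims 3,3; δ0: rk 2, SNF 1^2
Ȟ^0 = (3 − 2) − 0 = 1, so Ȟ^0 ≅ Z
Ȟ^1 = (3 − 0) − 2 = 1, so Ȟ^1 ≅ Z
Ȟ^2 = (0 − 0) − 0 = 0, so Ȟ^2 ≅ 0


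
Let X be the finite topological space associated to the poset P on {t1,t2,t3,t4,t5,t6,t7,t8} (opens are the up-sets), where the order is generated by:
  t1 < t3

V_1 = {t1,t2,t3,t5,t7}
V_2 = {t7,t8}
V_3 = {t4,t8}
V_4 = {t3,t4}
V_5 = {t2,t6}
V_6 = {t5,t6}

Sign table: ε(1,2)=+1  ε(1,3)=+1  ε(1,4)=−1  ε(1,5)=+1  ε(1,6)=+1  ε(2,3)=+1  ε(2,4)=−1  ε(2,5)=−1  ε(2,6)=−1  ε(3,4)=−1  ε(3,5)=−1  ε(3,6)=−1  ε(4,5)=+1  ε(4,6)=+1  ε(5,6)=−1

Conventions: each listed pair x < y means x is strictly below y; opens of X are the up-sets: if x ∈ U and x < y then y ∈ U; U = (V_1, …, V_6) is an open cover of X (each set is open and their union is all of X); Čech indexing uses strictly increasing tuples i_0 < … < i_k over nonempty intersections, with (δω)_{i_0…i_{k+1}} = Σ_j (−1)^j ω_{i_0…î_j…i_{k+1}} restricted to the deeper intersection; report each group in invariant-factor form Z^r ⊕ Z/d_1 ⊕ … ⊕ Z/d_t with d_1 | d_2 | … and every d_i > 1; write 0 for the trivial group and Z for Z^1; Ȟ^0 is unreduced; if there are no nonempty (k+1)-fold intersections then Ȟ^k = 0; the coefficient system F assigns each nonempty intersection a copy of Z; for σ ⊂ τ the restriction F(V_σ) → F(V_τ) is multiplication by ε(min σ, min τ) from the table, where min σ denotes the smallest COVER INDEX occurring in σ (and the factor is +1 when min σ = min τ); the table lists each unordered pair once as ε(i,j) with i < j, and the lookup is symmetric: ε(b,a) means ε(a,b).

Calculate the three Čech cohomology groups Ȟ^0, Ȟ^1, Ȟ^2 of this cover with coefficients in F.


Ȟ^0(U;F) ≅ 0,  Ȟ^1(U;F) ≅ Z ⊕ Z/2,  Ȟ^2(U;F) ≅ 0

nonempty overlaps:
  V12={t7} V14={t3} V15={t2} V16={t5} V23={t8} V34={t4} V56={t6}
C dims 6,7; δ0: rk 6, SNF 1^5·2
degree 0: 6−6−0 = 0 → Ȟ^0 ≅ 0
degree 1: 7−0−6 = 1 plus torsion [2] → Ȟ^1 ≅ Z ⊕ Z/2
degree 2: 0−0−0 = 0 → Ȟ^2 ≅ 0


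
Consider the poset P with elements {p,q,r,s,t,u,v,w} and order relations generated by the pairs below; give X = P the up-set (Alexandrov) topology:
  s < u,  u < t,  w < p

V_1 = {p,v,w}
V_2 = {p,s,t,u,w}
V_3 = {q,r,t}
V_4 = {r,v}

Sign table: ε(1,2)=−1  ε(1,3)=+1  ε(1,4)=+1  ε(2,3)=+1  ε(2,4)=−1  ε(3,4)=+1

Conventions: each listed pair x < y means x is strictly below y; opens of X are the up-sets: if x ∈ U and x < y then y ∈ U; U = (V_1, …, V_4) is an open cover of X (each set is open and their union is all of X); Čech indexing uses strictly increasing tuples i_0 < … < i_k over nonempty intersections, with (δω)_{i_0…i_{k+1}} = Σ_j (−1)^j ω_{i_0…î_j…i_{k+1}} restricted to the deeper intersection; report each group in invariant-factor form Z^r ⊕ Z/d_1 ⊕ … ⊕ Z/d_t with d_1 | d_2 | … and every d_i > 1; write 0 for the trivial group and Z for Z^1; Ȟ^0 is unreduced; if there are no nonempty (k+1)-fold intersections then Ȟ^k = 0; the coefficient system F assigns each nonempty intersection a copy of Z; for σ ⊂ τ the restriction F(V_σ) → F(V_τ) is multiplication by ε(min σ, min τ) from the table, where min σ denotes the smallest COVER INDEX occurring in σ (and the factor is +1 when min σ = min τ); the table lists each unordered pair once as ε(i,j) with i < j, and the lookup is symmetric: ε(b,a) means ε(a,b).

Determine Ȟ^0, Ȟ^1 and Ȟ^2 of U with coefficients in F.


cover nerve:
  V12={p,w} V14={v} V23={t} V34={r}
C dims 4,4; δ0: rk 4, SNF 1^3·2
Ȟ^0: (4−4)−0=0 ⇒ 0
Ȟ^1: (4−0)−4=0 plus torsion [2] ⇒ Z/2
Ȟ^2: (0−0)−0=0 ⇒ 0

Ȟ^0 ≅ 0, Ȟ^1 ≅ Z/2 and Ȟ^2 ≅ 0


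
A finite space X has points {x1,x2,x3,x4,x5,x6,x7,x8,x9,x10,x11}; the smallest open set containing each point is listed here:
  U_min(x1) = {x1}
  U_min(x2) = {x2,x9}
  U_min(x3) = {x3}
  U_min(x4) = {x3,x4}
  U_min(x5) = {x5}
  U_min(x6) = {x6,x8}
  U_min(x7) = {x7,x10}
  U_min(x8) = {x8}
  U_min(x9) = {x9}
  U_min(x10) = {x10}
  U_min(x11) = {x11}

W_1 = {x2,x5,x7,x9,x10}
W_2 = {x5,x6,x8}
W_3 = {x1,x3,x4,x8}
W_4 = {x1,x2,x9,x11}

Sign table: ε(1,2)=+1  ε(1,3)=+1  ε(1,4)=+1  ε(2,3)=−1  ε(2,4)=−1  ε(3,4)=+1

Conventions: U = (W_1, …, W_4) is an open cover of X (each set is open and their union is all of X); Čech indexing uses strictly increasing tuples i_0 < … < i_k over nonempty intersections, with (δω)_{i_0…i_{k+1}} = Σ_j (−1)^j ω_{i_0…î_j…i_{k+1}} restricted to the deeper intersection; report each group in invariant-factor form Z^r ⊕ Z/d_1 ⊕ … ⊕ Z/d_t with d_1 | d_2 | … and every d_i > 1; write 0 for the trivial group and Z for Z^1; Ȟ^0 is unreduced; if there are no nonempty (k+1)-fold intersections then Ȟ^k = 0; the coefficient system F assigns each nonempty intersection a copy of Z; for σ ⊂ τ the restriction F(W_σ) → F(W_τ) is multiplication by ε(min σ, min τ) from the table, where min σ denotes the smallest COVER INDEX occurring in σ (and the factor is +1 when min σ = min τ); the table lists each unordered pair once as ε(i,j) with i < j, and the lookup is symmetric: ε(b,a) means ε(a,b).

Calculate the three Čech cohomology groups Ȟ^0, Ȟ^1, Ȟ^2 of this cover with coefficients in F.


cover nerve:
  W12={x5} W14={x2,x9} W23={x8} W34={x1}
C dims 4,4; δ0: rk 4, SNF 1^3·2
Ȟ^0: (4−4)−0=0 ⇒ 0
Ȟ^1: (4−0)−4=0 plus torsion [2] ⇒ Z/2
Ȟ^2: (0−0)−0=0 ⇒ 0

Ȟ^0 ≅ 0,  Ȟ^1 ≅ Z/2,  Ȟ^2 ≅ 0


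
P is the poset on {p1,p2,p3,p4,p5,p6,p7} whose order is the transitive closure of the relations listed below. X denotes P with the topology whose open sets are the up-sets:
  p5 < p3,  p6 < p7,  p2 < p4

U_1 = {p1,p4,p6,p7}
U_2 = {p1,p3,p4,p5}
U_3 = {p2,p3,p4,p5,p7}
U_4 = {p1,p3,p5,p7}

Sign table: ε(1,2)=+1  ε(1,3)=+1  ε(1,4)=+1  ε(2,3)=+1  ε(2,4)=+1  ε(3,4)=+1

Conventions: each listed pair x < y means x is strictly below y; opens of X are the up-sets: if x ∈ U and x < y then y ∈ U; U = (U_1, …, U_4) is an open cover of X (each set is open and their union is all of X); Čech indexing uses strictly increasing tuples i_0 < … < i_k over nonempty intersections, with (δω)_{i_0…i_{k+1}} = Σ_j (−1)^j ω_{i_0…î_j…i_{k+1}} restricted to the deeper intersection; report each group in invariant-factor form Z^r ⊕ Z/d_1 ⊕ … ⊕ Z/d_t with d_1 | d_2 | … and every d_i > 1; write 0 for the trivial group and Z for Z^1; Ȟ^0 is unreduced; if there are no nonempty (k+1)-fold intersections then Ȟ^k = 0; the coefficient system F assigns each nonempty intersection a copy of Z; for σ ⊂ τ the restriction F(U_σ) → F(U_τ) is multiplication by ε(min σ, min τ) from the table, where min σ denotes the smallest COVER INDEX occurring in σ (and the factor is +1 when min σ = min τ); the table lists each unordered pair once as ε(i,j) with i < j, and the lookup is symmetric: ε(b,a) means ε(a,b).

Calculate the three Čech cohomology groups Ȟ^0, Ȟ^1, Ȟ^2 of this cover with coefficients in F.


Ȟ^0(U;F) ≅ Z,  Ȟ^1(U;F) ≅ 0,  Ȟ^2(U;F) ≅ Z

cover nerve:
  U12={p1,p4} U13={p4,p7} U14={p1,p7} U23={p3,p4,p5} U24={p1,p3,p5} U34={p3,p5,p7}
  U123={p4} U124={p1} U134={p7} U234={p3,p5}
C dims 4,6,4; δ0: rk 3, SNF 1^3; δ1: rk 3, SNF 1^3
Ȟ^0: (4−3)−0=1 ⇒ Z
Ȟ^1: (6−3)−3=0 ⇒ 0
Ȟ^2: (4−0)−3=1 ⇒ Z


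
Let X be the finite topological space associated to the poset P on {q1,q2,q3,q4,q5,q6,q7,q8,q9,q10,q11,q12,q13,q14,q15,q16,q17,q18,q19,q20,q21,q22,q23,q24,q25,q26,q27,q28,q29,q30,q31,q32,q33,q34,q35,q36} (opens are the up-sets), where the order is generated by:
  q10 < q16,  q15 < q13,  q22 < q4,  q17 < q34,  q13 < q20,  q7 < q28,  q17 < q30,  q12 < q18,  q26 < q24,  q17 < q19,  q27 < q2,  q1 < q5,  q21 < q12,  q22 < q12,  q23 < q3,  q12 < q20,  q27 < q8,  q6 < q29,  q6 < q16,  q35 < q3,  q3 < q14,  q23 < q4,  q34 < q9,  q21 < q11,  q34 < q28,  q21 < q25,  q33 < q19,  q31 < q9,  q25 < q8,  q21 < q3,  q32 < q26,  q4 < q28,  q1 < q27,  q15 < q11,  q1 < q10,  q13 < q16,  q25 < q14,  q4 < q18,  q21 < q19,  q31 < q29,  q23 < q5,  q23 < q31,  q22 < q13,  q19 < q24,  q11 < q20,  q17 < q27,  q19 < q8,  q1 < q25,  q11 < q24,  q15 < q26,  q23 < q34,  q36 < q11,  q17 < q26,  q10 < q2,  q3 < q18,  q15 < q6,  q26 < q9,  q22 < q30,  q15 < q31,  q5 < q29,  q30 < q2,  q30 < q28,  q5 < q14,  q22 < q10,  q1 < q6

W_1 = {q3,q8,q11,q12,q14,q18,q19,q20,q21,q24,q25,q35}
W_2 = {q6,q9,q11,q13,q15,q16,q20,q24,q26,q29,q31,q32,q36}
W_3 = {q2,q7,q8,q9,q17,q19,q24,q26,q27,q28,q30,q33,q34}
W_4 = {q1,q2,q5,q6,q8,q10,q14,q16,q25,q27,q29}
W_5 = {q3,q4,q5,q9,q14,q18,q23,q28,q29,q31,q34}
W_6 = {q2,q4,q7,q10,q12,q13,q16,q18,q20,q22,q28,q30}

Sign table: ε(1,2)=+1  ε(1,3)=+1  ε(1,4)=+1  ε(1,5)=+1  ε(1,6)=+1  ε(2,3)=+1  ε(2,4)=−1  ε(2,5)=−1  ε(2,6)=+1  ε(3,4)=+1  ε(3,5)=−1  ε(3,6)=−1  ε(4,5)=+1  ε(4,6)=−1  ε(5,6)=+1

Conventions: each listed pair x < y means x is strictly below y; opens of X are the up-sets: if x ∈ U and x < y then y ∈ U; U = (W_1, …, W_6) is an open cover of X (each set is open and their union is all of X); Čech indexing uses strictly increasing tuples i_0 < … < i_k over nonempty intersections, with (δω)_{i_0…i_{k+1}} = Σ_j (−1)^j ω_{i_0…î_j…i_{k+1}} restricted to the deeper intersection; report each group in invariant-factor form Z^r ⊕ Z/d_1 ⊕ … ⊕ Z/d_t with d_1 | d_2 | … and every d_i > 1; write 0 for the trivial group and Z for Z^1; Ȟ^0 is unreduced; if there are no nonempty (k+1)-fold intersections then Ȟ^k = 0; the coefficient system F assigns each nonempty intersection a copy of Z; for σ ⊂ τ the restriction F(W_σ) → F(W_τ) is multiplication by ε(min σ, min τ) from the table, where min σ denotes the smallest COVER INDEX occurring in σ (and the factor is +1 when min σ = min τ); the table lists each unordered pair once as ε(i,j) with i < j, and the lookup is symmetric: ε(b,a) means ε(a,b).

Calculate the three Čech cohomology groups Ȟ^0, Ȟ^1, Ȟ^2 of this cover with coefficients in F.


nerve simplices:
  W12={q11,q20,q24} W13={q8,q19,q24} W14={q8,q14,q25} W15={q3,q14,q18} W16={q12,q18,q20} W23={q9,q24,q26} W24={q6,q16,q29} W25={q9,q29,q31} W26={q13,q16,q20} W34={q2,q8,q27} W35={q9,q28,q34} W36={q2,q7,q28,q30} W45={q5,q14,q29} W46={q2,q10,q16} W56={q4,q18,q28}
  W123={q24} W126={q20} W134={q8} W145={q14} W156={q18} W235={q9} W245={q29} W246={q16} W346={q2} W356={q28}
C dims 6,15,10; δ0: rk 6, SNF 1^5·2; δ1: rk 9, SNF 1^9
degree 0: 6−6−0 = 0 → Ȟ^0 ≅ 0
degree 1: 15−9−6 = 0 plus torsion [2] → Ȟ^1 ≅ Z/2
degree 2: 10−0−9 = 1 → Ȟ^2 ≅ Z

Ȟ^0 ≅ 0; Ȟ^1 ≅ Z/2; Ȟ^2 ≅ Z


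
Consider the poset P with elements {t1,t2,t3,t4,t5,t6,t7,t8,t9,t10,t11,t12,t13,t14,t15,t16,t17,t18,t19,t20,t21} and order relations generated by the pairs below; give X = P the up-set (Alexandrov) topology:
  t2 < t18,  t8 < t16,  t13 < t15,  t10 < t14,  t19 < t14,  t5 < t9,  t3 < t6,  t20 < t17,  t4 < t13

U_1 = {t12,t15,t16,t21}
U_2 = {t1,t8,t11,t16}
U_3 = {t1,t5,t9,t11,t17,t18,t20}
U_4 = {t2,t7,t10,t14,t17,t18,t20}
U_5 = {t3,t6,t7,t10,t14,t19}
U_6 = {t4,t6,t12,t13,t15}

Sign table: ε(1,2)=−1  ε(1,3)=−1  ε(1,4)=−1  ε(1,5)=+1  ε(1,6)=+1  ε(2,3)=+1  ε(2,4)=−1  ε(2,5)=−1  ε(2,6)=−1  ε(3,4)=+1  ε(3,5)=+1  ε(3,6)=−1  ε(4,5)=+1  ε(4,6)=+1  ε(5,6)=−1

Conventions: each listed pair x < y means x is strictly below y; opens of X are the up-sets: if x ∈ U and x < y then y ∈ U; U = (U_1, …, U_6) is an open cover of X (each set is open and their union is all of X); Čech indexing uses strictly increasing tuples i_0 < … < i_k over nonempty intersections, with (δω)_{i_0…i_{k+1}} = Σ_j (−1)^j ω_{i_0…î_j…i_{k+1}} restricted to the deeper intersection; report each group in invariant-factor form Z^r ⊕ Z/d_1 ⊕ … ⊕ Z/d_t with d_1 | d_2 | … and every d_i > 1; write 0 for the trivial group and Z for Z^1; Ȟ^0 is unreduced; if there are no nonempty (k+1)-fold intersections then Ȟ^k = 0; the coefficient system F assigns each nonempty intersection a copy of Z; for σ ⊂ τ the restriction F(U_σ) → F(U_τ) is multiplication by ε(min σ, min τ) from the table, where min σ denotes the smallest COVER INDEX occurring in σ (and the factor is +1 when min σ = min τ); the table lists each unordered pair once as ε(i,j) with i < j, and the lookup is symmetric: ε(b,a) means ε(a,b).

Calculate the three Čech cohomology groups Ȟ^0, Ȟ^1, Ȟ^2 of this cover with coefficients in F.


nerve of the cover:
  U12={t16} U16={t12,t15} U23={t1,t11} U34={t17,t18,t20} U45={t7,t10,t14} U56={t6}
C dims 6,6; δ0: rk 5, SNF 1^5
Ȟ^0 = (6 − 5) − 0 = 1, so Ȟ^0 ≅ Z
Ȟ^1 = (6 − 0) − 5 = 1, so Ȟ^1 ≅ Z
Ȟ^2 = (0 − 0) − 0 = 0, so Ȟ^2 ≅ 0

Ȟ^0 ≅ Z, Ȟ^1 ≅ Z and Ȟ^2 ≅ 0


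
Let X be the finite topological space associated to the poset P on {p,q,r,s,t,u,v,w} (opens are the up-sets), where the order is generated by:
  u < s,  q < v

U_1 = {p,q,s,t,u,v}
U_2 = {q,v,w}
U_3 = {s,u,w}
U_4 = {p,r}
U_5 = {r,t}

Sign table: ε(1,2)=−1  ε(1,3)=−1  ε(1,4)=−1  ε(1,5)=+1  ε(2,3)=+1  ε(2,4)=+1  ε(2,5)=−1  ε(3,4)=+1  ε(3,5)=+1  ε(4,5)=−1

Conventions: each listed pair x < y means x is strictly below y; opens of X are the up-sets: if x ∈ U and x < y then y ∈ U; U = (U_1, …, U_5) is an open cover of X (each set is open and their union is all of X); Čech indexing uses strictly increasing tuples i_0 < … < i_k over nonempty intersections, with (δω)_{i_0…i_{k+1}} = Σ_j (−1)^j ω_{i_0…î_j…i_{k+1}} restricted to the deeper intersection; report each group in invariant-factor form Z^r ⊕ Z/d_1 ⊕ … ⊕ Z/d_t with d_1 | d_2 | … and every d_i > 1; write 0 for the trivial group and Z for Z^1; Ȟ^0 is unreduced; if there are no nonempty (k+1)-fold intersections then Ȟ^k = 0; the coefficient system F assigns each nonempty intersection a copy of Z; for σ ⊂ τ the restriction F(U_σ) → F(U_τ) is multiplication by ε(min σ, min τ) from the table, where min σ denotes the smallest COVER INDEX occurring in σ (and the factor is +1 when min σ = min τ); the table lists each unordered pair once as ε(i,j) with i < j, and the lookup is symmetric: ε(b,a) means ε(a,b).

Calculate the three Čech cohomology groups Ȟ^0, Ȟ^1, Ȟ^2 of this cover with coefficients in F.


Ȟ^0(U;F) ≅ Z, Ȟ^1(U;F) ≅ Z^2 and Ȟ^2(U;F) ≅ 0

nerve of the cover:
  U12={q,v} U13={s,u} U14={p} U15={t} U23={w} U45={r}
C dims 5,6; δ0: rk 4, SNF 1^4
Ȟ^0 = (5 − 4) − 0 = 1, so Ȟ^0 ≅ Z
Ȟ^1 = (6 − 0) − 4 = 2, so Ȟ^1 ≅ Z^2
Ȟ^2 = (0 − 0) − 0 = 0, so Ȟ^2 ≅ 0


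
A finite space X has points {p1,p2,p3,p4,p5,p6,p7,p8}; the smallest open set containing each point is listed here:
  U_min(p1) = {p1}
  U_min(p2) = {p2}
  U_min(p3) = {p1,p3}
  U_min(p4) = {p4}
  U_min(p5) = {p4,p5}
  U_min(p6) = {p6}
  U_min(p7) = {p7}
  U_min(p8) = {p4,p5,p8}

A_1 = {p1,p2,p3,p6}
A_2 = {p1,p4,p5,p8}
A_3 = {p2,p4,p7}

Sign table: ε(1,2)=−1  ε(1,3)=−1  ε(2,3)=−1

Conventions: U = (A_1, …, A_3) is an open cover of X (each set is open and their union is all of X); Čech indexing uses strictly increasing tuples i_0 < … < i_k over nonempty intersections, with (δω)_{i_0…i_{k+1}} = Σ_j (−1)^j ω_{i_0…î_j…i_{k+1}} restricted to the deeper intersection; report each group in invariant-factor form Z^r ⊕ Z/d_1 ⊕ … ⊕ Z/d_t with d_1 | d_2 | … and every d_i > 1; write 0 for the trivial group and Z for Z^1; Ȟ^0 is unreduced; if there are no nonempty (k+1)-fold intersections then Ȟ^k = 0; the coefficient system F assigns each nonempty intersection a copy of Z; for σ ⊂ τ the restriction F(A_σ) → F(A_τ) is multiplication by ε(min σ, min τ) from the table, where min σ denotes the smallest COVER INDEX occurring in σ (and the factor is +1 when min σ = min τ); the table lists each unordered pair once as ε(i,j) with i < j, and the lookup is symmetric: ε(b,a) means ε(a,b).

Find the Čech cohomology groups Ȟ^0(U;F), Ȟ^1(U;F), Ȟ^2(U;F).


nonempty intersections:
  A12={p1} A13={p2} A23={p4}
C dims 3,3; δ0: rk 3, SNF 1^2·2
Ȟ^0: (3−3)−0=0 ⇒ 0
Ȟ^1: (3−0)−3=0 plus torsion [2] ⇒ Z/2
Ȟ^2: (0−0)−0=0 ⇒ 0

Ȟ^0 ≅ 0, Ȟ^1 ≅ Z/2, Ȟ^2 ≅ 0


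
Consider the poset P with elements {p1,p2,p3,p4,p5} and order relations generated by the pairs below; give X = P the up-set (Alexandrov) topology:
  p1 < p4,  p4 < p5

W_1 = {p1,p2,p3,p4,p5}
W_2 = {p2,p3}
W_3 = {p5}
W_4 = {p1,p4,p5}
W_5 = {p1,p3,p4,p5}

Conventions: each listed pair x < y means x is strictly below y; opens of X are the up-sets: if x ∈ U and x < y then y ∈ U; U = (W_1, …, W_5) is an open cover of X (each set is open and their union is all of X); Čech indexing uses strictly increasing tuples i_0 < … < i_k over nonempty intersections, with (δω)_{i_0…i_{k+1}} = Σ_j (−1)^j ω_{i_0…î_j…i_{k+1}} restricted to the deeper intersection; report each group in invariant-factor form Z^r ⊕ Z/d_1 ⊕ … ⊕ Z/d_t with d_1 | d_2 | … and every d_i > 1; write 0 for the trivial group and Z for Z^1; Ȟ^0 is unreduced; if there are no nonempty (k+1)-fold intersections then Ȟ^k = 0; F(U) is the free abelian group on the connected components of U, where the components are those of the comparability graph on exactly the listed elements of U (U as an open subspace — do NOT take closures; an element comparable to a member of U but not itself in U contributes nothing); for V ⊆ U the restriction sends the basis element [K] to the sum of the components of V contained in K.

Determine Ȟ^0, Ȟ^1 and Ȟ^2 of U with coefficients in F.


Ȟ^0 = Z^3,  Ȟ^1 = 0,  Ȟ^2 = 0

cover nerve:
  W12={p2,p3} W13={p5} W14={p1,p4,p5} W15={p1,p3,p4,p5} W25={p3} W34={p5} W35={p5} W45={p1,p4,p5}
  W125={p3} W134={p5} W135={p5} W145={p1,p4,p5} W345={p5}
  W1345={p5}
components per intersection:
  W1: {p1,p4,p5} {p2} {p3}
  W2: {p2} {p3}
  W3: {p5}
  W4: {p1,p4,p5}
  W5: {p1,p4,p5} {p3}
  W12: {p2} {p3}
  W13: {p5}
  W14: {p1,p4,p5}
  W15: {p1,p4,p5} {p3}
  W25: {p3}
  W34: {p5}
  W35: {p5}
  W45: {p1,p4,p5}
  W125: {p3}
  W134: {p5}
  W135: {p5}
  W145: {p1,p4,p5}
  W345: {p5}
  W1345: {p5}
C dims 9,10,5,1; δ0: rk 6, SNF 1^6; δ1: rk 4, SNF 1^4; δ2: rk 1, SNF 1^1
Ȟ^0: (9−6)−0=3 ⇒ Z^3
Ȟ^1: (10−4)−6=0 ⇒ 0
Ȟ^2: (5−1)−4=0 ⇒ 0


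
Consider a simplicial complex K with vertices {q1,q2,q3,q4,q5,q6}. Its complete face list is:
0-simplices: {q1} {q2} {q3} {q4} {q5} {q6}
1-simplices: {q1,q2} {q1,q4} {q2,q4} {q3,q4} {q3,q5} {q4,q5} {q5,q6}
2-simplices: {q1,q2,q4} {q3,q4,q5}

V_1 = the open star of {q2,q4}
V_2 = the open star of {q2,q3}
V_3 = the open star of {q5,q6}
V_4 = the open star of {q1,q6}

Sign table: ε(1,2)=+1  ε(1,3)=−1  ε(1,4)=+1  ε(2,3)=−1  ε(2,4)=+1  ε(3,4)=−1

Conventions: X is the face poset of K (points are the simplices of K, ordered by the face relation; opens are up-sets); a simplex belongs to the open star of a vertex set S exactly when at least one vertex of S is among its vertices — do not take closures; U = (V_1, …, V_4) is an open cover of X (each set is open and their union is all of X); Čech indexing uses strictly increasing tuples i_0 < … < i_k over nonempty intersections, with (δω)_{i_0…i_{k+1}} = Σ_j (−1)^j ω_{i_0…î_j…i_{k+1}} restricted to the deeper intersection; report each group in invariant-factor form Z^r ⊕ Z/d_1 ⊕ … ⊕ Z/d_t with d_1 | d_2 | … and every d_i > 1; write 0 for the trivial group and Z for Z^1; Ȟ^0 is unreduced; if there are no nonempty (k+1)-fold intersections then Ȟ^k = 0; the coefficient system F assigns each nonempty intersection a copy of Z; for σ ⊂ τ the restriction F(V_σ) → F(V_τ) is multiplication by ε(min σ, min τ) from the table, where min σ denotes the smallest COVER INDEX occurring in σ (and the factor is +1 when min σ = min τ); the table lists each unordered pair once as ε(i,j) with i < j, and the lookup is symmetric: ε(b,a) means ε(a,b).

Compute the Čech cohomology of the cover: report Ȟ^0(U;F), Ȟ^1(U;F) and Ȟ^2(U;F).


intersection data:
  V1={{q2},{q4},{q1,q2},{q1,q4},{q2,q4},{q3,q4},{q4,q5},{q1,q2,q4},{q3,q4,q5}} V2={{q2},{q3},{q1,q2},{q2,q4},{q3,q4},{q3,q5},{q1,q2,q4},{q3,q4,q5}} V3={{q5},{q6},{q3,q5},{q4,q5},{q5,q6},{q3,q4,q5}} V4={{q1},{q6},{q1,q2},{q1,q4},{q5,q6},{q1,q2,q4}}
  V12={{q2},{q1,q2},{q2,q4},{q3,q4},{q1,q2,q4},{q3,q4,q5}} V13={{q4,q5},{q3,q4,q5}} V14={{q1,q2},{q1,q4},{q1,q2,q4}} V23={{q3,q5},{q3,q4,q5}} V24={{q1,q2},{q1,q2,q4}} V34={{q6},{q5,q6}}
  V123={{q3,q4,q5}} V124={{q1,q2},{q1,q2,q4}}
C dims 4,6,2; δ0: rk 3, SNF 1^3; δ1: rk 2, SNF 1^2
Ȟ^0 = (4 − 3) − 0 = 1, so Ȟ^0 ≅ Z
Ȟ^1 = (6 − 2) − 3 = 1, so Ȟ^1 ≅ Z
Ȟ^2 = (2 − 0) − 2 = 0, so Ȟ^2 ≅ 0

Ȟ^0 ≅ Z, Ȟ^1 ≅ Z and Ȟ^2 ≅ 0


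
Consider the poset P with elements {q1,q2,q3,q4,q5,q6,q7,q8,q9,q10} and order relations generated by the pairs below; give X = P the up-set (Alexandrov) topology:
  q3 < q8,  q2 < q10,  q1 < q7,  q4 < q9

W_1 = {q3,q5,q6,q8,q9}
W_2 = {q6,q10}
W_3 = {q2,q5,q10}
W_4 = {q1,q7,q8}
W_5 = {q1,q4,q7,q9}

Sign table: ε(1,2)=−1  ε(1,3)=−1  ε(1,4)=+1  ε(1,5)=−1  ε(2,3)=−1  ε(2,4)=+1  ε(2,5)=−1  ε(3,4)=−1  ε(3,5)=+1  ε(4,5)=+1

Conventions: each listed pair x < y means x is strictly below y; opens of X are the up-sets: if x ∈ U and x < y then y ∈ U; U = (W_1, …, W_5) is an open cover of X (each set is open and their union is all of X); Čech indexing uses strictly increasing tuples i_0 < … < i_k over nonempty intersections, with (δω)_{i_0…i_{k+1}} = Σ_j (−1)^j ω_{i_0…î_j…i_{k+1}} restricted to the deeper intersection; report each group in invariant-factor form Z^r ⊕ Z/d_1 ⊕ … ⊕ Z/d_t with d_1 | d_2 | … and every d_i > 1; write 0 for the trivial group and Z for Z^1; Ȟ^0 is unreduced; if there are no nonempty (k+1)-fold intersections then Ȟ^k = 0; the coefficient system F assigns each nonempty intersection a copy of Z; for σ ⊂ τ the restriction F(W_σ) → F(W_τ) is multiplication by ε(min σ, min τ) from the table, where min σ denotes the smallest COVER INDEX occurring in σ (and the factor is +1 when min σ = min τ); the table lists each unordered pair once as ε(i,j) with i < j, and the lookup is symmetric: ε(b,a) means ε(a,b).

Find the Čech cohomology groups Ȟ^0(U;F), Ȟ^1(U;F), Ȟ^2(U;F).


nerve simplices:
  W12={q6} W13={q5} W14={q8} W15={q9} W23={q10} W45={q1,q7}
C dims 5,6; δ0: rk 5, SNF 1^4·2
degree 0: 5−5−0 = 0 → Ȟ^0 ≅ 0
degree 1: 6−0−5 = 1 plus torsion [2] → Ȟ^1 ≅ Z ⊕ Z/2
degree 2: 0−0−0 = 0 → Ȟ^2 ≅ 0

Ȟ^0(U;F) ≅ 0; Ȟ^1(U;F) ≅ Z ⊕ Z/2; Ȟ^2(U;F) ≅ 0


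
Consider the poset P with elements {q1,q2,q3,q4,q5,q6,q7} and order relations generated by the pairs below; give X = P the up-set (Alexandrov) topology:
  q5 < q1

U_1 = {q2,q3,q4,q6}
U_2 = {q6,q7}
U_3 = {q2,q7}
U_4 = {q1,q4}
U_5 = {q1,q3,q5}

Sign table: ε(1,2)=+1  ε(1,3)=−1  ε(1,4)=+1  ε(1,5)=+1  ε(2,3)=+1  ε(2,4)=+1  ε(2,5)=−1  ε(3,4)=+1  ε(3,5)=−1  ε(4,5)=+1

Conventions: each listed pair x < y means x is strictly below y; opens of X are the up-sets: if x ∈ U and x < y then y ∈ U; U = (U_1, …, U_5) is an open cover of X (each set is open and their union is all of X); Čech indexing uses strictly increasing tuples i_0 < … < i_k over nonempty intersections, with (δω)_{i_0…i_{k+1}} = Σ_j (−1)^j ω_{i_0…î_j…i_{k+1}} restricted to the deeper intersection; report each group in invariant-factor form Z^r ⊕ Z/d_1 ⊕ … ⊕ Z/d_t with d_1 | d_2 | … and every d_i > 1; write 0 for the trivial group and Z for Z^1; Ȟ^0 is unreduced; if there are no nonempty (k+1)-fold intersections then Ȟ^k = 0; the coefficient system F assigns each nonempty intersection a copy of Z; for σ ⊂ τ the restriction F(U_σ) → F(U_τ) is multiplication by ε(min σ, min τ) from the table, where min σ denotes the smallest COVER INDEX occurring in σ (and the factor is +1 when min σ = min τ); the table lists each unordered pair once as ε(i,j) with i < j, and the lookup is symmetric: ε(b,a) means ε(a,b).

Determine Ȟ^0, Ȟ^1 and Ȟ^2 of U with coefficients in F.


nerve simplices:
  U12={q6} U13={q2} U14={q4} U15={q3} U23={q7} U45={q1}
C dims 5,6; δ0: rk 5, SNF 1^4·2
degree 0: 5−5−0 = 0 → Ȟ^0 ≅ 0
degree 1: 6−0−5 = 1 plus torsion [2] → Ȟ^1 ≅ Z ⊕ Z/2
degree 2: 0−0−0 = 0 → Ȟ^2 ≅ 0

Ȟ^0 ≅ 0, Ȟ^1 ≅ Z ⊕ Z/2, Ȟ^2 ≅ 0


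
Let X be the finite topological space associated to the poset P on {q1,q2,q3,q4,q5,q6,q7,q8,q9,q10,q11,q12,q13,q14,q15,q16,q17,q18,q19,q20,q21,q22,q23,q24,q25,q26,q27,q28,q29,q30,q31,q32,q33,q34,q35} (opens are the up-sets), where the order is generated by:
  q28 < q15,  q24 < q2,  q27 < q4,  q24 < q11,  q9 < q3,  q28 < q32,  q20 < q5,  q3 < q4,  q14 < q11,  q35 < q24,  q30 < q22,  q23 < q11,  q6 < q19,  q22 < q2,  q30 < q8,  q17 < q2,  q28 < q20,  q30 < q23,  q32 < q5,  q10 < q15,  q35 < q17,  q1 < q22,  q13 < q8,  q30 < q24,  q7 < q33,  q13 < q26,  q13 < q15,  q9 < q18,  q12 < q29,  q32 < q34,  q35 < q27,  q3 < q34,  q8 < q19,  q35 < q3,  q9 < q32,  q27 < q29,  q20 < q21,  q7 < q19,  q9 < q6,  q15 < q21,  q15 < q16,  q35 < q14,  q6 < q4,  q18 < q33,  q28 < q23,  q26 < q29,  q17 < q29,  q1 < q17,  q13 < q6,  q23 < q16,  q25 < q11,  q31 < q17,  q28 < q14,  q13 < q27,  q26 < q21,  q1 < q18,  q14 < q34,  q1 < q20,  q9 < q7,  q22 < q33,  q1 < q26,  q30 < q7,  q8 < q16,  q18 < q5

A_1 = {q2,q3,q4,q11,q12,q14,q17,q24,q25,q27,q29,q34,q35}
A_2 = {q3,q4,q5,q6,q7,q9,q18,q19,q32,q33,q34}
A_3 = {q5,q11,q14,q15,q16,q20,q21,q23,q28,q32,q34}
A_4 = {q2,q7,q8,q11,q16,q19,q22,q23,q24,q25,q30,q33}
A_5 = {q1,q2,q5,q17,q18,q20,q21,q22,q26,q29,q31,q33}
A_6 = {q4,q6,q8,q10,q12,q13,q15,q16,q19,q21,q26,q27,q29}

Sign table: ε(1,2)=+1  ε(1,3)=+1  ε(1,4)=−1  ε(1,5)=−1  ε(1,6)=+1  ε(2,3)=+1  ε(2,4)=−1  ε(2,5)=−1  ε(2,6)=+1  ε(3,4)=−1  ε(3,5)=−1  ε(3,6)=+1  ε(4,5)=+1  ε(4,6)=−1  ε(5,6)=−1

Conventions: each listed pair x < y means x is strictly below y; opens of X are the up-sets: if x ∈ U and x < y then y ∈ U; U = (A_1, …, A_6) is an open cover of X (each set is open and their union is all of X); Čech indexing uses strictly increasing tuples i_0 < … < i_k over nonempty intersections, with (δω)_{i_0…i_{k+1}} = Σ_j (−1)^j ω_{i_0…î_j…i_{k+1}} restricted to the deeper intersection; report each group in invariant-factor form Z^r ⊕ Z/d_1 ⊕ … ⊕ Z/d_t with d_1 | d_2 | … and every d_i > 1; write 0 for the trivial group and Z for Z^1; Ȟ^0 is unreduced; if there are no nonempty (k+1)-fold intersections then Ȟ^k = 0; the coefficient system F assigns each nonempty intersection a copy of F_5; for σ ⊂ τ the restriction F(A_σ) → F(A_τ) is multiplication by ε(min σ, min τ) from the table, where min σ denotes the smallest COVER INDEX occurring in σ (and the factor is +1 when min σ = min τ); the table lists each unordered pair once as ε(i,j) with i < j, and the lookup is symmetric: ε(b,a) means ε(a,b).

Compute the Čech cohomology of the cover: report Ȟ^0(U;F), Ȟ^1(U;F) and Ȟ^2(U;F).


Ȟ^0(U;F) ≅ Z/5, Ȟ^1(U;F) ≅ 0 and Ȟ^2(U;F) ≅ 0

nonempty overlaps:
  A12={q3,q4,q34} A13={q11,q14,q34} A14={q2,q11,q24,q25} A15={q2,q17,q29} A16={q4,q12,q27,q29} A23={q5,q32,q34} A24={q7,q19,q33} A25={q5,q18,q33} A26={q4,q6,q19} A34={q11,q16,q23} A35={q5,q20,q21} A36={q15,q16,q21} A45={q2,q22,q33} A46={q8,q16,q19} A56={q21,q26,q29}
  A123={q34} A126={q4} A134={q11} A145={q2} A156={q29} A235={q5} A245={q33} A246={q19} A346={q16} A356={q21}
C dims 6,15,10; δ0: rk_F5 5; δ1: rk_F5 10
degree 0: 6−5−0 = 1 → Ȟ^0 ≅ Z/5
degree 1: 15−10−5 = 0 → Ȟ^1 ≅ 0
degree 2: 10−0−10 = 0 → Ȟ^2 ≅ 0
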